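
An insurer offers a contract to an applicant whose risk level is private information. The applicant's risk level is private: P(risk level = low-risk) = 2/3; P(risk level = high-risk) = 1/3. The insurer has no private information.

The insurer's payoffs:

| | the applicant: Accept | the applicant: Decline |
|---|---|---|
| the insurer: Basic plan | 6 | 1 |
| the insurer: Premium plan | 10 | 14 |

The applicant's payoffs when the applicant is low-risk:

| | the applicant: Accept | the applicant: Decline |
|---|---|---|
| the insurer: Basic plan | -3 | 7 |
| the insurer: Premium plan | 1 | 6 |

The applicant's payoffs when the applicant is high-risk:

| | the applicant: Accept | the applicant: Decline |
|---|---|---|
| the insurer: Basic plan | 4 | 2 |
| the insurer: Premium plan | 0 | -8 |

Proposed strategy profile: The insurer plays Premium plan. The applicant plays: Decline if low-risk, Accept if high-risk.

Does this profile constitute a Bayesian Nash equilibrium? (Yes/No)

Yes

A profile is a BNE iff every type of every player is best-responding given beliefs about the other side.
The insurer plays Premium plan: E[Premium plan] = 2/3·(14) + 1/3·(10) = 38/3; E[Basic plan] = 8/3. Best-responding. ✓
The applicant (risk level low-risk), facing Premium plan: Accept gives 1, Decline gives 6. Proposed Decline is best. ✓
The applicant (risk level high-risk), facing Premium plan: Accept gives 0, Decline gives -8. Proposed Accept is best. ✓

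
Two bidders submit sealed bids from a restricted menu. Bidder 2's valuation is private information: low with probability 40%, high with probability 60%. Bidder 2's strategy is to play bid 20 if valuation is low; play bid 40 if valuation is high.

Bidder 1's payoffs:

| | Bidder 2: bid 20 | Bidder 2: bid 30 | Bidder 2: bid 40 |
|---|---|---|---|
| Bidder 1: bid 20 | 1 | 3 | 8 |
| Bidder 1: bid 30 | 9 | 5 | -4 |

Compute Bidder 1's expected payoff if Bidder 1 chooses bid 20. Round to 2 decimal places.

5.20

Take the expectation over Bidder 2's valuation, weighting each type's action by its prior probability.
E[bid 20] = 0.4·1 + 0.6·8 = 0.4 + 4.8 = 5.2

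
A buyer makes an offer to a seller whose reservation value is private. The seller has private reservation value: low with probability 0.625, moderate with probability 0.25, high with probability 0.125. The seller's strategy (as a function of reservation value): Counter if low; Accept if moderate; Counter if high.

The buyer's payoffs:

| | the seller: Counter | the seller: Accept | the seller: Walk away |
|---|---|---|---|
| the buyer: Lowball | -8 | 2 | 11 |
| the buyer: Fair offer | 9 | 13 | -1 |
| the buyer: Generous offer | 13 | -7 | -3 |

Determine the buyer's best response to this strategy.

Compute the buyer's expected payoff for each action, taking the expectation over the seller's type.
E[Lowball] = 0.625·(-8) + 0.25·(2) + 0.125·(-8) = -5.5
E[Fair offer] = 0.625·(9) + 0.25·(13) + 0.125·(9) = 10
E[Generous offer] = 0.625·(13) + 0.25·(-7) + 0.125·(13) = 8
Best response: Fair offer (10 is the largest).

Fair offer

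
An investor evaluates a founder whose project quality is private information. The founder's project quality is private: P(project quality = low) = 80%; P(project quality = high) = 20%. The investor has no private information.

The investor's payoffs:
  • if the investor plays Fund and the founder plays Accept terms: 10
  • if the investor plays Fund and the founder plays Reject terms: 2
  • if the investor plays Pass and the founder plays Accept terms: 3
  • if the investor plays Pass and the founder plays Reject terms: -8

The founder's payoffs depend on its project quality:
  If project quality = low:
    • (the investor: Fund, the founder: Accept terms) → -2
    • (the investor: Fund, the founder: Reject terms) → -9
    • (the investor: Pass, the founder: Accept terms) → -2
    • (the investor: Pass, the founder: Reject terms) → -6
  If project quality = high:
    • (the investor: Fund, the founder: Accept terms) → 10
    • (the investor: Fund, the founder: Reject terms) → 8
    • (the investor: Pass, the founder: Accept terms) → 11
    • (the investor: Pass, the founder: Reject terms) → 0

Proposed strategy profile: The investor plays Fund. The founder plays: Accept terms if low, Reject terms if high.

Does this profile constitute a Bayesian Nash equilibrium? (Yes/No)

No

The investor plays Fund: E[Fund] = 0.8·(10) + 0.2·(2) = 8.4; E[Pass] = 0.8. Best-responding. ✓
The founder (project quality low), facing Fund: Accept terms gives -2, Reject terms gives -9. Proposed Accept terms is best. ✓
The founder (project quality high), facing Fund: Accept terms gives 10, Reject terms gives 8. Proposed Reject terms is not best — profitable deviation exists. ✗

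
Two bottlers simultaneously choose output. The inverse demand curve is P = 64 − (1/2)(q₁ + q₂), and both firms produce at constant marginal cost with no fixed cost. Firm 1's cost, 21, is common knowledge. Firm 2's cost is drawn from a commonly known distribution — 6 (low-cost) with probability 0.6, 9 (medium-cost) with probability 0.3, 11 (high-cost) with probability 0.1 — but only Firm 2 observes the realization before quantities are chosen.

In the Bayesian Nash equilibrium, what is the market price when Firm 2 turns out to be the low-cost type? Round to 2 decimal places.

Firm 2 with cost c maximizes (64 − (1/2)(q₁+q₂) − c)·q₂, giving q₂(c) = (64 − c − (1/2)q₁).
E[c₂] = 0.6·6 + 0.3·9 + 0.1·11 = 7.4
Firm 1's FOC against E[q₂] yields q₁ = (64 − 2·21 + E[c₂])/(3/2) = (64 − 42 + 7.4)/(3/2) = 19.6.
q₂(low-cost) = 48.2, so P = 64 − (1/2)·(19.6 + 48.2) = 30.1.

30.10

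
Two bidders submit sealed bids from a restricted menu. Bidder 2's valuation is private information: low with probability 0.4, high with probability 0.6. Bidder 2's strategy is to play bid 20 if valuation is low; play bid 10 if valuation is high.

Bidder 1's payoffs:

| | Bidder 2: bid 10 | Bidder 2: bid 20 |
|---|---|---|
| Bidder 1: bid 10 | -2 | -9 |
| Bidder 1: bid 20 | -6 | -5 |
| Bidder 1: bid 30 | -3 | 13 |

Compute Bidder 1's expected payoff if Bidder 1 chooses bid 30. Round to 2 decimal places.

3.40

E[bid 30] = 0.4·13 + 0.6·(-3) = 5.2 + (-1.8) = 3.4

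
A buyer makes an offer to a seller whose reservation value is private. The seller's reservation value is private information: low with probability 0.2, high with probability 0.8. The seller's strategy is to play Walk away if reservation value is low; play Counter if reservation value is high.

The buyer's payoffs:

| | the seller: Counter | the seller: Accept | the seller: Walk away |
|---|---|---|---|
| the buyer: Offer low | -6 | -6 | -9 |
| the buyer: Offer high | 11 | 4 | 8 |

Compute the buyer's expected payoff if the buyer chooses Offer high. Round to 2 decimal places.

E[Offer high] = 0.2·8 + 0.8·11 = 1.6 + 8.8 = 10.4

10.40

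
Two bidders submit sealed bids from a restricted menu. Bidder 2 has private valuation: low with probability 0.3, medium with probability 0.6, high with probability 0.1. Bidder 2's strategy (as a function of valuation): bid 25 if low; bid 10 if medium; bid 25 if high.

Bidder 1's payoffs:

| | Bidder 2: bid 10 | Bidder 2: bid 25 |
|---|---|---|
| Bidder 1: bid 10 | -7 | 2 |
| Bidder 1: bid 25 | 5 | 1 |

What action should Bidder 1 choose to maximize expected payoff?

E[bid 10] = 0.3·(2) + 0.6·(-7) + 0.1·(2) = -3.4
E[bid 25] = 0.3·(1) + 0.6·(5) + 0.1·(1) = 3.4
Best response: bid 25 (3.4 is the largest).

bid 25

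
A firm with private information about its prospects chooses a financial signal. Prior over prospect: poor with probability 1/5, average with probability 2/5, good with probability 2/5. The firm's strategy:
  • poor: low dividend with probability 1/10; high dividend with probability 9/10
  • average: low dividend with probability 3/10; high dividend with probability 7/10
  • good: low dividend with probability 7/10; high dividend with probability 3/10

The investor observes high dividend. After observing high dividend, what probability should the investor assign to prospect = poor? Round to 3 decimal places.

0.310

P(high dividend) = (1/5)·(9/10) + (2/5)·(7/10) + (2/5)·(3/10) = 29/50
P(poor | high dividend) = ((1/5)·(9/10)) / (29/50) = (9/50) / (29/50) = 9/29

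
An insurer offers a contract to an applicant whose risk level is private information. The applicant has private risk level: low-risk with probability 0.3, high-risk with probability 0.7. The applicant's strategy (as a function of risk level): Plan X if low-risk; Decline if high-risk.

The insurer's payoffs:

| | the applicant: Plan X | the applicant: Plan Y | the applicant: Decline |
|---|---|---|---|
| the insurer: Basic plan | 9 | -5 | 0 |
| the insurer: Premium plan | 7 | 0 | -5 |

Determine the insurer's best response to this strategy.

E[Basic plan] = 0.3·(9) + 0.7·(0) = 2.7
E[Premium plan] = 0.3·(7) + 0.7·(-5) = -1.4
Best response: Basic plan (2.7 is the largest).

Basic plan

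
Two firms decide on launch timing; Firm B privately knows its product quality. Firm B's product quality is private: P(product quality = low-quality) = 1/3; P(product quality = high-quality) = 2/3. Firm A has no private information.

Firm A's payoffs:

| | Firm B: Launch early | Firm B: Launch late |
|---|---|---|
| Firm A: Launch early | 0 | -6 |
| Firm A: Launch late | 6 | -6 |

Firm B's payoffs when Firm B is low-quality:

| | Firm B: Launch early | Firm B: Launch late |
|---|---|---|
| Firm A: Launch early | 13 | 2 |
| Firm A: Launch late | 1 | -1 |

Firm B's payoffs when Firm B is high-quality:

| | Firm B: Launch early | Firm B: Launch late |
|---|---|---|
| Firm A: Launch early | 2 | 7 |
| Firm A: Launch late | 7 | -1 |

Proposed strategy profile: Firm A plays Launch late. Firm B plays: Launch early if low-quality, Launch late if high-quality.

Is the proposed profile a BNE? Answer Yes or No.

A profile is a BNE iff every type of every player is best-responding given beliefs about the other side.
Firm A plays Launch late: E[Launch late] = 1/3·(6) + 2/3·(-6) = -2; E[Launch early] = -4. Best-responding. ✓
Firm B (product quality low-quality), facing Launch late: Launch early gives 1, Launch late gives -1. Proposed Launch early is best. ✓
Firm B (product quality high-quality), facing Launch late: Launch early gives 7, Launch late gives -1. Proposed Launch late is not best — profitable deviation exists. ✗

No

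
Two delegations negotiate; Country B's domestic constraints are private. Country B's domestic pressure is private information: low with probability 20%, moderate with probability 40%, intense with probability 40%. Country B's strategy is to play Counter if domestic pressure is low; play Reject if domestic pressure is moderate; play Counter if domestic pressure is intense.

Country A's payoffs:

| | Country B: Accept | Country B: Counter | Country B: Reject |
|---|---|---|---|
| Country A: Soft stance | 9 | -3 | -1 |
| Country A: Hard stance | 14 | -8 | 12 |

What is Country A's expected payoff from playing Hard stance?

E[Hard stance] = 0.2·(-8) + 0.4·12 + 0.4·(-8) = (-1.6) + 4.8 + (-3.2) = 0

0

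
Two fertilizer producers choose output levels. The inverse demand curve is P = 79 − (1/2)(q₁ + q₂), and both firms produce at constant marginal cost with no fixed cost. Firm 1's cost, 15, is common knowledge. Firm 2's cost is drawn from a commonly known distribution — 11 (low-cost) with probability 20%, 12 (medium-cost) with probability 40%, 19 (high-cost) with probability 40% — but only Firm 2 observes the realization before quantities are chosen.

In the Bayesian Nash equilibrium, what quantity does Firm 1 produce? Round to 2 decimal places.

Each type of Firm 2 best-responds to q₁; Firm 1 best-responds to the expected q₂ over Firm 2's types.
Firm 2 with cost c maximizes (79 − (1/2)(q₁+q₂) − c)·q₂, giving q₂(c) = (79 − c − (1/2)q₁).
E[c₂] = 0.2·11 + 0.4·12 + 0.4·19 = 14.6
Firm 1's FOC against E[q₂] yields q₁ = (79 − 2·15 + E[c₂])/(3/2) = (79 − 30 + 14.6)/(3/2) = 42.4.

42.40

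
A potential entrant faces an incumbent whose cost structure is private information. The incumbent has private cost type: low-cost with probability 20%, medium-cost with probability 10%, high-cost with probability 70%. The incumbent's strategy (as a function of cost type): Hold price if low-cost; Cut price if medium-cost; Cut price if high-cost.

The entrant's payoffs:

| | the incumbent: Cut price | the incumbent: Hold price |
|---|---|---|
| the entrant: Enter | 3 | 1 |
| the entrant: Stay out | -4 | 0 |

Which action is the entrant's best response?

E[Enter] = 0.2·(1) + 0.1·(3) + 0.7·(3) = 2.6
E[Stay out] = 0.2·(0) + 0.1·(-4) + 0.7·(-4) = -3.2
Best response: Enter (2.6 is the largest).

Enter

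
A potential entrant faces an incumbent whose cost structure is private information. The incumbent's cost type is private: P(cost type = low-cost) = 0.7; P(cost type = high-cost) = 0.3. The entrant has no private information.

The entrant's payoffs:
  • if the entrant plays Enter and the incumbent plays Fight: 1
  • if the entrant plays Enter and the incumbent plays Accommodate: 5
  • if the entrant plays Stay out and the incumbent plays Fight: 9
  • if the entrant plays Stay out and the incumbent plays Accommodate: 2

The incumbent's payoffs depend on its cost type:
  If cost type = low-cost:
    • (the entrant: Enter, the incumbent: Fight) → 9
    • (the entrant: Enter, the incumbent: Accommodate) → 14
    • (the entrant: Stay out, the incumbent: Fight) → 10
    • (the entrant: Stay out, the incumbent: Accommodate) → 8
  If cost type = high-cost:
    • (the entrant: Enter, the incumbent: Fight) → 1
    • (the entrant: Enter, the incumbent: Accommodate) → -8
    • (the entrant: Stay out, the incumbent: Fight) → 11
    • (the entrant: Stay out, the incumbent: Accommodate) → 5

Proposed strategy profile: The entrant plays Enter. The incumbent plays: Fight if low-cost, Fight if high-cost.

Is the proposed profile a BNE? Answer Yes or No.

No

The entrant plays Enter: E[Enter] = 0.7·(1) + 0.3·(1) = 1; E[Stay out] = 9. Not best-responding. ✗
The incumbent (cost type low-cost), facing Enter: Fight gives 9, Accommodate gives 14. Proposed Fight is not best — profitable deviation exists. ✗
The incumbent (cost type high-cost), facing Enter: Fight gives 1, Accommodate gives -8. Proposed Fight is best. ✓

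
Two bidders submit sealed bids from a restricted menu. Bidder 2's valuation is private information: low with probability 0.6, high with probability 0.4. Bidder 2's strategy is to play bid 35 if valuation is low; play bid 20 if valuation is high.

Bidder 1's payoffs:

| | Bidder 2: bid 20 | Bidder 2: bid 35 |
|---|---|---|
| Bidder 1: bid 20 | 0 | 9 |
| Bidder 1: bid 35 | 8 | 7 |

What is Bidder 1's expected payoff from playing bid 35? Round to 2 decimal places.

7.40

Take the expectation over Bidder 2's valuation, weighting each type's action by its prior probability.
E[bid 35] = 0.6·7 + 0.4·8 = 4.2 + 3.2 = 7.4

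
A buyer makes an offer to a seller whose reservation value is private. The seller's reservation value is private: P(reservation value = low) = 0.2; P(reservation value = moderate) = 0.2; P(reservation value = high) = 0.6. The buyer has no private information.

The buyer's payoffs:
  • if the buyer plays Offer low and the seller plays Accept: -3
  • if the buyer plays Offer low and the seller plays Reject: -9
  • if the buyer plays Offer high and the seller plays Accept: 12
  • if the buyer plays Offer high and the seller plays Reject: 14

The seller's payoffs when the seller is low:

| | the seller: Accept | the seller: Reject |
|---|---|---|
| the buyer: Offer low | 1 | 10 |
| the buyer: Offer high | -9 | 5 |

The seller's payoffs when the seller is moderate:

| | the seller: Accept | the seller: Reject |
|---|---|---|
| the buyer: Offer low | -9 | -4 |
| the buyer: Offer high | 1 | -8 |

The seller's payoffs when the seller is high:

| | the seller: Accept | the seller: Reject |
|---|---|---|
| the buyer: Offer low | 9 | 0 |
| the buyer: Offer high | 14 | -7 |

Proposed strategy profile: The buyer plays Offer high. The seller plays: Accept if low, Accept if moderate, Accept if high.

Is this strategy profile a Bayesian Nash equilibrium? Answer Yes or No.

No

A profile is a BNE iff every type of every player is best-responding given beliefs about the other side.
The buyer plays Offer high: E[Offer high] = 0.2·(12) + 0.2·(12) + 0.6·(12) = 12; E[Offer low] = -3. Best-responding. ✓
The seller (reservation value low), facing Offer high: Accept gives -9, Reject gives 5. Proposed Accept is not best — profitable deviation exists. ✗
The seller (reservation value moderate), facing Offer high: Accept gives 1, Reject gives -8. Proposed Accept is best. ✓
The seller (reservation value high), facing Offer high: Accept gives 14, Reject gives -7. Proposed Accept is best. ✓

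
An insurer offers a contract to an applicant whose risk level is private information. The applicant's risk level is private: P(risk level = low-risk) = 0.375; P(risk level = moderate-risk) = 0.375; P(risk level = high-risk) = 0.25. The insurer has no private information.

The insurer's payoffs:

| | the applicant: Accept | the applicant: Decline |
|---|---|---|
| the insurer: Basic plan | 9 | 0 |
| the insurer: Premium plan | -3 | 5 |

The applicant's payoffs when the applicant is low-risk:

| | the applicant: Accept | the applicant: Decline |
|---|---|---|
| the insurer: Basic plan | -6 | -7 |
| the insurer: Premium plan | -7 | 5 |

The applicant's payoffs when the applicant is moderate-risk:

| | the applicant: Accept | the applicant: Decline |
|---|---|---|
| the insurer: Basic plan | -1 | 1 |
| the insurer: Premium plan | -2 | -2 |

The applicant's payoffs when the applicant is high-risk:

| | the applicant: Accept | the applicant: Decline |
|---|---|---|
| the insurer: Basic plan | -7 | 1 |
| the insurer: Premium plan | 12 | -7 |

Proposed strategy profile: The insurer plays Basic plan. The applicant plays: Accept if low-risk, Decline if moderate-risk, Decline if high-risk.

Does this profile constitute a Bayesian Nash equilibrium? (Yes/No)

Yes

The insurer plays Basic plan: E[Basic plan] = 0.375·(9) + 0.375·(0) + 0.25·(0) = 3.375; E[Premium plan] = 2. Best-responding. ✓
The applicant (risk level low-risk), facing Basic plan: Accept gives -6, Decline gives -7. Proposed Accept is best. ✓
The applicant (risk level moderate-risk), facing Basic plan: Accept gives -1, Decline gives 1. Proposed Decline is best. ✓
The applicant (risk level high-risk), facing Basic plan: Accept gives -7, Decline gives 1. Proposed Decline is best. ✓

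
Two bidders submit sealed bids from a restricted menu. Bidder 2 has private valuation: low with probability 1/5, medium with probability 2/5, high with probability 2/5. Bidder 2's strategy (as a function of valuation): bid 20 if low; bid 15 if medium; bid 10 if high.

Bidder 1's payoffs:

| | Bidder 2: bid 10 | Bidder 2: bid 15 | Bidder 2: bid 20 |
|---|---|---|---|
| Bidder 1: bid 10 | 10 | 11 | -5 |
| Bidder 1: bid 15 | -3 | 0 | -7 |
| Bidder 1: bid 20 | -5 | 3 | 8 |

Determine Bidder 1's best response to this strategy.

E[bid 10] = 1/5·(-5) + 2/5·(11) + 2/5·(10) = 37/5
E[bid 15] = 1/5·(-7) + 2/5·(0) + 2/5·(-3) = -13/5
E[bid 20] = 1/5·(8) + 2/5·(3) + 2/5·(-5) = 4/5
Best response: bid 10 (37/5 is the largest).

bid 10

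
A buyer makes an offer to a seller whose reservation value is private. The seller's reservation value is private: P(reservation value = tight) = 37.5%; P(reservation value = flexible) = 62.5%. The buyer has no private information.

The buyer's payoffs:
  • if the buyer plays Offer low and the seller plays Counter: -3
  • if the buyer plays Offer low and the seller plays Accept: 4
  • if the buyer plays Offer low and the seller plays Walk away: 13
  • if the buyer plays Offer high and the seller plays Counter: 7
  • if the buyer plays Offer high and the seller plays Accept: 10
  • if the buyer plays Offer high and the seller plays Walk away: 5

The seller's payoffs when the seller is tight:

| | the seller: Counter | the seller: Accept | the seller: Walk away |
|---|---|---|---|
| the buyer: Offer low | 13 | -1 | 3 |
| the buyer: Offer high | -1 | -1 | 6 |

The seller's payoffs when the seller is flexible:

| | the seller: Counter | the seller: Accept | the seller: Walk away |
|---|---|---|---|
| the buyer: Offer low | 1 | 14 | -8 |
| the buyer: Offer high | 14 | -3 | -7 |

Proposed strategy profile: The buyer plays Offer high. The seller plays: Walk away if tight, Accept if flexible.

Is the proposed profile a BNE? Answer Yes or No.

No

The buyer plays Offer high: E[Offer high] = 0.375·(5) + 0.625·(10) = 8.125; E[Offer low] = 7.375. Best-responding. ✓
The seller (reservation value tight), facing Offer high: Counter gives -1, Accept gives -1, Walk away gives 6. Proposed Walk away is best. ✓
The seller (reservation value flexible), facing Offer high: Counter gives 14, Accept gives -3, Walk away gives -7. Proposed Accept is not best — profitable deviation exists. ✗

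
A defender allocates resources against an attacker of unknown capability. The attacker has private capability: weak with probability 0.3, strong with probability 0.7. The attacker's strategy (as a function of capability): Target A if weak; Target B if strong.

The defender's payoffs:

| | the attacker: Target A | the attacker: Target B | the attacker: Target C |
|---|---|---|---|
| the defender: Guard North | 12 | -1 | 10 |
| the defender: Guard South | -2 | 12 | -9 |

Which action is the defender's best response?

Guard South

Compute the defender's expected payoff for each action, taking the expectation over the attacker's type.
E[Guard North] = 0.3·(12) + 0.7·(-1) = 2.9
E[Guard South] = 0.3·(-2) + 0.7·(12) = 7.8
Best response: Guard South (7.8 is the largest).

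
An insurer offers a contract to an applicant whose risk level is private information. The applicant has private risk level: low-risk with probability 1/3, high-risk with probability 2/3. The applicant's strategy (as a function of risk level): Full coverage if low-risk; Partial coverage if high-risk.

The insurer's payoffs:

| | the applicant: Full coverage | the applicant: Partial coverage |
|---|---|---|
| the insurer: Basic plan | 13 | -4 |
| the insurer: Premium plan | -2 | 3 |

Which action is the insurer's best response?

Basic plan

E[Basic plan] = 1/3·(13) + 2/3·(-4) = 5/3
E[Premium plan] = 1/3·(-2) + 2/3·(3) = 4/3
Best response: Basic plan (5/3 is the largest).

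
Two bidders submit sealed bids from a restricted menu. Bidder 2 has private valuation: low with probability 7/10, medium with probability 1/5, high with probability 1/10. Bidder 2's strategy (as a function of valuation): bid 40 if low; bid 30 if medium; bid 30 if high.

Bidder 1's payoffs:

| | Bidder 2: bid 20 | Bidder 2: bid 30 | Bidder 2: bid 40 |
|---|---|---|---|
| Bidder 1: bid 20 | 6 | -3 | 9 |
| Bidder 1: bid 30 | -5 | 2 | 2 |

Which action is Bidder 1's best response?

bid 20

Compute Bidder 1's expected payoff for each action, taking the expectation over Bidder 2's type.
E[bid 20] = 7/10·(9) + 1/5·(-3) + 1/10·(-3) = 27/5
E[bid 30] = 7/10·(2) + 1/5·(2) + 1/10·(2) = 2
Best response: bid 20 (27/5 is the largest).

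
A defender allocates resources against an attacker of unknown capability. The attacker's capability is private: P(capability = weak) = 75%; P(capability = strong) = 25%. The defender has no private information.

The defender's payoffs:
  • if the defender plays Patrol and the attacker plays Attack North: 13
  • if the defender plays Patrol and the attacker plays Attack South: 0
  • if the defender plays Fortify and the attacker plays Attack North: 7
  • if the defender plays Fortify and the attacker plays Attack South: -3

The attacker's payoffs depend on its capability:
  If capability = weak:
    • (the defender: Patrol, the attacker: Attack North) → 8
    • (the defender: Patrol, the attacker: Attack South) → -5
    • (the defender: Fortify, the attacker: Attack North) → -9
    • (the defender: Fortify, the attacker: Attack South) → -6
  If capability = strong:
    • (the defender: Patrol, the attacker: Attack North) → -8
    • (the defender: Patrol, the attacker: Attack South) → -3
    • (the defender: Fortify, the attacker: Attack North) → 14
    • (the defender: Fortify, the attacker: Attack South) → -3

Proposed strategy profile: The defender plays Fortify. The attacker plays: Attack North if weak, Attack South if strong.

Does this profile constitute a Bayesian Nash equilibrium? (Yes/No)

A profile is a BNE iff every type of every player is best-responding given beliefs about the other side.
The defender plays Fortify: E[Fortify] = 0.75·(7) + 0.25·(-3) = 4.5; E[Patrol] = 9.75. Not best-responding. ✗
The attacker (capability weak), facing Fortify: Attack North gives -9, Attack South gives -6. Proposed Attack North is not best — profitable deviation exists. ✗
The attacker (capability strong), facing Fortify: Attack North gives 14, Attack South gives -3. Proposed Attack South is not best — profitable deviation exists. ✗

No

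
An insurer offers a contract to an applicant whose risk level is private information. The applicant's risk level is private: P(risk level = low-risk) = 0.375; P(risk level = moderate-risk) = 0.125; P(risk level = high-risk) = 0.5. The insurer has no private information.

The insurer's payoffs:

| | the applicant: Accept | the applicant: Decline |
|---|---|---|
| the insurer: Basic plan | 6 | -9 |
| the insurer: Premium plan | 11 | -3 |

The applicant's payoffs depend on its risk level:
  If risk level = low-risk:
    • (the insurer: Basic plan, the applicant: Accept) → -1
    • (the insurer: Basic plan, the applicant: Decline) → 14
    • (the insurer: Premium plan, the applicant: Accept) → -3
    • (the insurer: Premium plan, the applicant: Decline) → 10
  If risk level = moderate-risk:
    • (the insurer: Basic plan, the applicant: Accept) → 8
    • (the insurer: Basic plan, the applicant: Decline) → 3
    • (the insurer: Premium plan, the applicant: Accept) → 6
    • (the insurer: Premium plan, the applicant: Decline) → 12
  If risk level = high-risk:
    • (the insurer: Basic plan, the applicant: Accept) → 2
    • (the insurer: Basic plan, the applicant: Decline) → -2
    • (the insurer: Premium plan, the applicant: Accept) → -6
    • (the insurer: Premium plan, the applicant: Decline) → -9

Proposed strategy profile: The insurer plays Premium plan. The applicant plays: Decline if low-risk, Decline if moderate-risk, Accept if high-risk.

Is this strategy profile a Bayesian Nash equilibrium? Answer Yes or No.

A profile is a BNE iff every type of every player is best-responding given beliefs about the other side.
The insurer plays Premium plan: E[Premium plan] = 0.375·(-3) + 0.125·(-3) + 0.5·(11) = 4; E[Basic plan] = -1.5. Best-responding. ✓
The applicant (risk level low-risk), facing Premium plan: Accept gives -3, Decline gives 10. Proposed Decline is best. ✓
The applicant (risk level moderate-risk), facing Premium plan: Accept gives 6, Decline gives 12. Proposed Decline is best. ✓
The applicant (risk level high-risk), facing Premium plan: Accept gives -6, Decline gives -9. Proposed Accept is best. ✓

Yes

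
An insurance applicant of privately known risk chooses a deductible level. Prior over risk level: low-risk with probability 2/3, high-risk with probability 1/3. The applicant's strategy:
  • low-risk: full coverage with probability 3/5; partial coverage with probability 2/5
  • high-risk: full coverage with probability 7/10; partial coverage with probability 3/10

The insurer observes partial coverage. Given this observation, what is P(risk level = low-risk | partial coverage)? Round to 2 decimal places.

P(partial coverage) = (2/3)·(2/5) + (1/3)·(3/10) = 11/30
P(low-risk | partial coverage) = ((2/3)·(2/5)) / (11/30) = (4/15) / (11/30) = 8/11

0.73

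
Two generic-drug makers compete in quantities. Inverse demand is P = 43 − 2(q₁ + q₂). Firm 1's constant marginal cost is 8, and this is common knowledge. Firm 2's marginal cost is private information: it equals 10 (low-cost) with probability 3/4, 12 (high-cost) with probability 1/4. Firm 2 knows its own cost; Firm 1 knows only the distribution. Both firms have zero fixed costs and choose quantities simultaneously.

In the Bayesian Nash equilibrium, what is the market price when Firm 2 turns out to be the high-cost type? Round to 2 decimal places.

21.25

Each type of Firm 2 best-responds to q₁; Firm 1 best-responds to the expected q₂ over Firm 2's types.
Firm 2 with cost c maximizes (43 − 2(q₁+q₂) − c)·q₂, giving q₂(c) = (43 − c − 2q₁)/4.
E[c₂] = 3/4·10 + 1/4·12 = 10.5
Firm 1's FOC against E[q₂] yields q₁ = (43 − 2·8 + E[c₂])/6 = (43 − 16 + 10.5)/6 = 6.25.
q₂(high-cost) = 4.625, so P = 43 − 2·(6.25 + 4.625) = 21.25.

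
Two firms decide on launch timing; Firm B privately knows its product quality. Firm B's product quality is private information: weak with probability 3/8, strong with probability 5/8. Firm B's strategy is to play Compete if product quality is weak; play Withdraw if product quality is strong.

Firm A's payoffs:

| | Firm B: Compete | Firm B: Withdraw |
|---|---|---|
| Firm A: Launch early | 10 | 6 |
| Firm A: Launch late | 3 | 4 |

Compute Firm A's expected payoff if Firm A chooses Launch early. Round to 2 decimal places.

Take the expectation over Firm B's product quality, weighting each type's action by its prior probability.
E[Launch early] = 3/8·10 + 5/8·6 = 15/4 + 15/4 = 15/2

7.50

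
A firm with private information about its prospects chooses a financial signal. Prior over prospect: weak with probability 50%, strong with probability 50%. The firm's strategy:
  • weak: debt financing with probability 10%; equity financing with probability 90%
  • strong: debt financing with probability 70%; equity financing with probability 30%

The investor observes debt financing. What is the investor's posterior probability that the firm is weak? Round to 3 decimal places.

Apply Bayes' rule using the sender's strategy as the likelihood.
P(debt financing) = 0.5·0.1 + 0.5·0.7 = 0.4
P(weak | debt financing) = (0.5·0.1) / 0.4 = 0.05 / 0.4 = 0.125

0.125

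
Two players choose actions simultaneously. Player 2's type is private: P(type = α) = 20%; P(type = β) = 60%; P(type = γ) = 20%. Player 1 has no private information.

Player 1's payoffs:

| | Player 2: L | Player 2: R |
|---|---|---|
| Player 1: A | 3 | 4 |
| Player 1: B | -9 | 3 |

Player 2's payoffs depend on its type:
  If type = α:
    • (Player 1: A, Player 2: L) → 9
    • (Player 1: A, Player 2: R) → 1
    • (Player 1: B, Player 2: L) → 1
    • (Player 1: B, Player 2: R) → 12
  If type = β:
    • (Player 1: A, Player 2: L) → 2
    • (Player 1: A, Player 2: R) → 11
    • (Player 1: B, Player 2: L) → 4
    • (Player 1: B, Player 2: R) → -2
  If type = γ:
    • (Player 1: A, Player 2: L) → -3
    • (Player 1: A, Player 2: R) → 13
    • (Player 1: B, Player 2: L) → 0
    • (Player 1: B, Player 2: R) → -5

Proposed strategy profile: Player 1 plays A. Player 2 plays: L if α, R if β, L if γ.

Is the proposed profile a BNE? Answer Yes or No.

No

Player 1 plays A: E[A] = 0.2·(3) + 0.6·(4) + 0.2·(3) = 3.6; E[B] = -1.8. Best-responding. ✓
Player 2 (type α), facing A: L gives 9, R gives 1. Proposed L is best. ✓
Player 2 (type β), facing A: L gives 2, R gives 11. Proposed R is best. ✓
Player 2 (type γ), facing A: L gives -3, R gives 13. Proposed L is not best — profitable deviation exists. ✗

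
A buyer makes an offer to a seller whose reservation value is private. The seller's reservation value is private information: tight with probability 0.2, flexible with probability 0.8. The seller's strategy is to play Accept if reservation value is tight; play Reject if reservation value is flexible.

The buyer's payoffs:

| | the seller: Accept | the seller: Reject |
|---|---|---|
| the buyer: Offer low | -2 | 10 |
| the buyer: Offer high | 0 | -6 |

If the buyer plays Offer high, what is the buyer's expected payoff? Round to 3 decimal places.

E[Offer high] = 0.2·0 + 0.8·(-6) = 0 + (-4.8) = -4.8

-4.800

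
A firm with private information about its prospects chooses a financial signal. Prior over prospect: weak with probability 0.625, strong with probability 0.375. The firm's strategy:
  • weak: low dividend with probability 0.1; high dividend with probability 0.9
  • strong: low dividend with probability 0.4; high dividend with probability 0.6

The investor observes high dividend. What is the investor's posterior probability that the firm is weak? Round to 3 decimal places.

0.714

Apply Bayes' rule using the sender's strategy as the likelihood.
P(high dividend) = 0.625·0.9 + 0.375·0.6 = 0.7875
P(weak | high dividend) = (0.625·0.9) / 0.7875 = 0.5625 / 0.7875 = 0.714286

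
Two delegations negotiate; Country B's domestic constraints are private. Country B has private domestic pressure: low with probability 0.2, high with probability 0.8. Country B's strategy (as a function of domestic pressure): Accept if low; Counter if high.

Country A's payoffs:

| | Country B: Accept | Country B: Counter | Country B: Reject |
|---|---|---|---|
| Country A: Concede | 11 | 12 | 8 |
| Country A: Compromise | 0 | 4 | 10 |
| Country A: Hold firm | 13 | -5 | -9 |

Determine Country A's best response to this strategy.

Concede

E[Concede] = 0.2·(11) + 0.8·(12) = 11.8
E[Compromise] = 0.2·(0) + 0.8·(4) = 3.2
E[Hold firm] = 0.2·(13) + 0.8·(-5) = -1.4
Best response: Concede (11.8 is the largest).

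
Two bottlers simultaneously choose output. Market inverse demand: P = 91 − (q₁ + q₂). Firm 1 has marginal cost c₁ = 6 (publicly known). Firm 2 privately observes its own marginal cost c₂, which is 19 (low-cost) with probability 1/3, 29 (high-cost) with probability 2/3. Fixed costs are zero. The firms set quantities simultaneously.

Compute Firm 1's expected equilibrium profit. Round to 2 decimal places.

Type-c best response for Firm 2: q₂(c) = (91 − c)/2 − q₁/2.
Firm 1 maximizes expected profit; its first-order condition is 91 − 2q₁ − E[q₂] − 6 = 0.
Substituting E[q₂] and solving: E[c₂] = 25.6667, so q₁ = (91 − 2·6 + 25.6667)/3 = 34.8889.
E[P] = 91 − (q₁ + E[q₂]) = 40.8889; Firm 1's expected profit = (E[P] − 6)·q₁ = (40.8889 − 6)·34.8889 = 1217.23.

1217.23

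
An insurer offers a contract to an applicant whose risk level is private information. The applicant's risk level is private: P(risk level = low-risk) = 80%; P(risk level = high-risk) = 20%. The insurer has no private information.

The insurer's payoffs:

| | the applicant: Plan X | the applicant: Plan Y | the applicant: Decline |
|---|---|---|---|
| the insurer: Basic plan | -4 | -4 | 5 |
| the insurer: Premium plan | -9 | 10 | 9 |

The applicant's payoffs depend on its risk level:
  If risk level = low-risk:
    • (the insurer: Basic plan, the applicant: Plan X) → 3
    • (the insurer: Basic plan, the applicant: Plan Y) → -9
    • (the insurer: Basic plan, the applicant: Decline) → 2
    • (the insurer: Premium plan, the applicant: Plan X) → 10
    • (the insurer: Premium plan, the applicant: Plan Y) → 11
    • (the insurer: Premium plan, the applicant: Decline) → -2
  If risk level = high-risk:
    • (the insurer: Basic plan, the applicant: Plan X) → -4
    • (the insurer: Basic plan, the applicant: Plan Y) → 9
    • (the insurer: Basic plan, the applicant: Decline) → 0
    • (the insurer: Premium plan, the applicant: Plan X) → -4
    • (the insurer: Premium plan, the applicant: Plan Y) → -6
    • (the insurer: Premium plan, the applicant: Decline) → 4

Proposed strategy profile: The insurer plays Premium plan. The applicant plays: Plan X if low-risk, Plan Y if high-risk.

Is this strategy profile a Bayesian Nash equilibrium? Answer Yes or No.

No

The insurer plays Premium plan: E[Premium plan] = 0.8·(-9) + 0.2·(10) = -5.2; E[Basic plan] = -4. Not best-responding. ✗
The applicant (risk level low-risk), facing Premium plan: Plan X gives 10, Plan Y gives 11, Decline gives -2. Proposed Plan X is not best — profitable deviation exists. ✗
The applicant (risk level high-risk), facing Premium plan: Plan X gives -4, Plan Y gives -6, Decline gives 4. Proposed Plan Y is not best — profitable deviation exists. ✗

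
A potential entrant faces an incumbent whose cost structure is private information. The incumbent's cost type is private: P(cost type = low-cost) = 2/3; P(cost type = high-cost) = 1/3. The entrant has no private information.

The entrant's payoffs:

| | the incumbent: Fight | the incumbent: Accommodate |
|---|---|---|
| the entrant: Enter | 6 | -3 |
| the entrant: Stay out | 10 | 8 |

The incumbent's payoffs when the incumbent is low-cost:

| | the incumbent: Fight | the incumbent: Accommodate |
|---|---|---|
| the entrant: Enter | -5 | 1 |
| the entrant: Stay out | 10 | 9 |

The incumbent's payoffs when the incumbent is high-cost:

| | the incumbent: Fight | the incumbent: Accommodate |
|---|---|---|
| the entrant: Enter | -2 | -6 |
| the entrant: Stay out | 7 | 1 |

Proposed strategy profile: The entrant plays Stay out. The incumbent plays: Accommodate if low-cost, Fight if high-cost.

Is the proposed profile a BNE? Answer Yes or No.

The entrant plays Stay out: E[Stay out] = 2/3·(8) + 1/3·(10) = 26/3; E[Enter] = 0. Best-responding. ✓
The incumbent (cost type low-cost), facing Stay out: Fight gives 10, Accommodate gives 9. Proposed Accommodate is not best — profitable deviation exists. ✗
The incumbent (cost type high-cost), facing Stay out: Fight gives 7, Accommodate gives 1. Proposed Fight is best. ✓

No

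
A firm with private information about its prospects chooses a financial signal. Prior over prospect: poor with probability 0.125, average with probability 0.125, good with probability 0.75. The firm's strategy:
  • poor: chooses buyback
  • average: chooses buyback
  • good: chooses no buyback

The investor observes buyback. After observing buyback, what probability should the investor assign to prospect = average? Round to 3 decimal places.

0.500

P(buyback) = 0.125·1 + 0.125·1 + 0.75·0 = 0.25
P(average | buyback) = (0.125·1) / 0.25 = 0.125 / 0.25 = 0.5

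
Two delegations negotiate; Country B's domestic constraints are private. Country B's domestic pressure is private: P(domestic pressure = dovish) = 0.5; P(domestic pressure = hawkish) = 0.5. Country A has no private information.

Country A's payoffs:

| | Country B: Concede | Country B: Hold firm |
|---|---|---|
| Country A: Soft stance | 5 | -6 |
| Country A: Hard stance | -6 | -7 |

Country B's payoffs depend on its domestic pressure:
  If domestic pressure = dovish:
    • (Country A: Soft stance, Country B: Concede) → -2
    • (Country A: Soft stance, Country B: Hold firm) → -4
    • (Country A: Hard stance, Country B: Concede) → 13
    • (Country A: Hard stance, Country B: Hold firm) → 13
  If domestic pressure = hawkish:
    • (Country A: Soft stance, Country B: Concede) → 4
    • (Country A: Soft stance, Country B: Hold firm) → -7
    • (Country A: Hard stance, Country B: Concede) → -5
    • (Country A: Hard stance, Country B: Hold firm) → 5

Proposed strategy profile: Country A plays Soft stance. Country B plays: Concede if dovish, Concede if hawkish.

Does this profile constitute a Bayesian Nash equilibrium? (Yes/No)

Country A plays Soft stance: E[Soft stance] = 0.5·(5) + 0.5·(5) = 5; E[Hard stance] = -6. Best-responding. ✓
Country B (domestic pressure dovish), facing Soft stance: Concede gives -2, Hold firm gives -4. Proposed Concede is best. ✓
Country B (domestic pressure hawkish), facing Soft stance: Concede gives 4, Hold firm gives -7. Proposed Concede is best. ✓

Yes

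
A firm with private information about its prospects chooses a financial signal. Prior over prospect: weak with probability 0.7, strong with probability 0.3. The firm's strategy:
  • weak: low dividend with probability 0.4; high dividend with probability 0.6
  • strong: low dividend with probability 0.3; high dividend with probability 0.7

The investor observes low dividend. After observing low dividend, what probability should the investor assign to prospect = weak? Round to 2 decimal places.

0.76

P(low dividend) = 0.7·0.4 + 0.3·0.3 = 0.37
P(weak | low dividend) = (0.7·0.4) / 0.37 = 0.28 / 0.37 = 0.756757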